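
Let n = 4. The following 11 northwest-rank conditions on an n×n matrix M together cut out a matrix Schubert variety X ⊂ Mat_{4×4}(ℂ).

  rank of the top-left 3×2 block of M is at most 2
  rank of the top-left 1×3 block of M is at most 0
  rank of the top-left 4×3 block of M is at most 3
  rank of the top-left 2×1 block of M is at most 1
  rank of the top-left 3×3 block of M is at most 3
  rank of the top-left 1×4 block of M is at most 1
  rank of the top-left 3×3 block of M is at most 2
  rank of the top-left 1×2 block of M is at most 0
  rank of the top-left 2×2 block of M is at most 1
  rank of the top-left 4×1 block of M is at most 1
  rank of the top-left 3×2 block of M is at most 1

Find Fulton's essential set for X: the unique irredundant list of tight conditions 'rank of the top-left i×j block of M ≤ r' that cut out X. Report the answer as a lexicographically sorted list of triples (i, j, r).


Computing R[i][j] = min implied NW-rank bound (n=4, 11 conditions):

  0, 0, 0, 1
  1, 1, 1, 2
  1, 1, 2, 3
  1, 2, 3, 4

giving w = (4, 1, 3, 2) via Δ²R.

Fulton essential set (2 of the 4 Rothe cells):

[(1, 3, 0), (3, 2, 1)]


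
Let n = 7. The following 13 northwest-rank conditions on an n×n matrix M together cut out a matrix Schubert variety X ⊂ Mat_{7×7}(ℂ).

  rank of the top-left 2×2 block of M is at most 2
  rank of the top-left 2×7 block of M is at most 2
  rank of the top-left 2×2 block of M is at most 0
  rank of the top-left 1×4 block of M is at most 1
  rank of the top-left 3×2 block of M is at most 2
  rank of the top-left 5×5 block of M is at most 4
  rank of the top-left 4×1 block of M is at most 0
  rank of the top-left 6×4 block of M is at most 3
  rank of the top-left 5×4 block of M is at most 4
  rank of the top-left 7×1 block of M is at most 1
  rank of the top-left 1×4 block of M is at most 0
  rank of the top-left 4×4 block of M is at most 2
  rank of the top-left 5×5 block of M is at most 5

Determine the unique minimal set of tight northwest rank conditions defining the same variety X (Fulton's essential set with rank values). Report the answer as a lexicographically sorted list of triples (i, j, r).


Rank table r_w(7×7) implied by the 13 constraints:

  0 0 0 0 1 1 1
  0 0 1 1 2 2 2
  0 1 2 2 3 3 3
  0 1 2 2 3 4 4
  1 2 3 3 4 5 5
  1 2 3 3 4 5 6
  1 2 3 4 5 6 7

reading off 1-entries of Δ²R: w = (5, 3, 2, 6, 1, 7, 4).

Fulton essential set (5 of the 10 Rothe cells):

[(1, 4, 0), (2, 2, 0), (4, 1, 0), (4, 4, 2), (6, 4, 3)]


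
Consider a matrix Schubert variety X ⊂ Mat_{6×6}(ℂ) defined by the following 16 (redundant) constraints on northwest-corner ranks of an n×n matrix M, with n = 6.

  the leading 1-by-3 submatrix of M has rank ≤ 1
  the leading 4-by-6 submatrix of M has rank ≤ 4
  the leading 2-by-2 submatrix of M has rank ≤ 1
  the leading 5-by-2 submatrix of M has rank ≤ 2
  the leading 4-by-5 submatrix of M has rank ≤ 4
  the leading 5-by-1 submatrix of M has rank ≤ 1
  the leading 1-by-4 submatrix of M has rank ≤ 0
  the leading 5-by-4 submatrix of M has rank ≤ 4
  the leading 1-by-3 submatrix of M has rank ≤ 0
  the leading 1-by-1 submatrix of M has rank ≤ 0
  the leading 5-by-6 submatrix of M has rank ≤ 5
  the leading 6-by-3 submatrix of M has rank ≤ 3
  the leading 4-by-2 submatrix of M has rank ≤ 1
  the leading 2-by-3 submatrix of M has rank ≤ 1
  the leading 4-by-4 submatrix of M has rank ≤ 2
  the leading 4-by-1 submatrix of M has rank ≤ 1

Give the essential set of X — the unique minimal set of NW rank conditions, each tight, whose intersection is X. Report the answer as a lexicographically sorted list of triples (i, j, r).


Recovering R(i,j) via the rank-extension bound from the 16 conditions:

  row 1: 0, 0, 0, 0, 1, 1
  row 2: 1, 1, 1, 1, 2, 2
  row 3: 1, 1, 2, 2, 3, 3
  row 4: 1, 1, 2, 2, 3, 4
  row 5: 1, 2, 3, 3, 4, 5
  row 6: 1, 2, 3, 4, 5, 6

second differences of R give the permutation w = (5, 1, 3, 6, 2, 4).

ℓ(w)=7; the 3 essential cells (i,j,r):

[(1, 4, 0), (4, 2, 1), (4, 4, 2)]


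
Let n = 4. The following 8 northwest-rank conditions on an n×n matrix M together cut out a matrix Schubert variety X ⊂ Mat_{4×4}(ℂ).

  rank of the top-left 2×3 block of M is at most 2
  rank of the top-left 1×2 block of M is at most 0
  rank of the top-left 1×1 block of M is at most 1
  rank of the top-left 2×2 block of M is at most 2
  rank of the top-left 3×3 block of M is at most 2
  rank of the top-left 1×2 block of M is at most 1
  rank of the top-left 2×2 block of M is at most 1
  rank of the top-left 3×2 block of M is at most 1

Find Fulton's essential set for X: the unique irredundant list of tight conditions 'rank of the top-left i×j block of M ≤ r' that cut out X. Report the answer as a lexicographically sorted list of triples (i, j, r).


Recovering R(i,j) via the rank-extension bound from the 8 conditions:

  R[1]: 0 0 1 1
  R[2]: 1 1 2 2
  R[3]: 1 1 2 3
  R[4]: 1 2 3 4

hence w(1..4) = (3, 1, 4, 2).

D(w) has 3 cells with 2 SE-corners; essential set:

[(1, 2, 0), (3, 2, 1)]


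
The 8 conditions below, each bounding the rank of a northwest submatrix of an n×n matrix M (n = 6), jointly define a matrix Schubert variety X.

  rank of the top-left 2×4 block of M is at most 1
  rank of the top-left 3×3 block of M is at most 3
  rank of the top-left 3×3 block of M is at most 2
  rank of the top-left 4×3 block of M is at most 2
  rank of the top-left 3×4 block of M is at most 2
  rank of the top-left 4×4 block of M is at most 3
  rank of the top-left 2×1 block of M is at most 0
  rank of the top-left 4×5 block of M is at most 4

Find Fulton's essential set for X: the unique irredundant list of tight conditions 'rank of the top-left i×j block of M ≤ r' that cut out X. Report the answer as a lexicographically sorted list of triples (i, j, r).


Recovering R(i,j) via the rank-extension bound from the 8 conditions:

  0 1 1 1 1 1
  0 1 1 1 2 2
  1 2 2 2 3 3
  1 2 2 3 4 4
  1 2 3 4 5 5
  1 2 3 4 5 6

hence w(1..6) = (2, 5, 1, 4, 3, 6).

D(w) has 5 cells with 3 SE-corners; essential set:

[(2, 1, 0), (2, 4, 1), (4, 3, 2)]


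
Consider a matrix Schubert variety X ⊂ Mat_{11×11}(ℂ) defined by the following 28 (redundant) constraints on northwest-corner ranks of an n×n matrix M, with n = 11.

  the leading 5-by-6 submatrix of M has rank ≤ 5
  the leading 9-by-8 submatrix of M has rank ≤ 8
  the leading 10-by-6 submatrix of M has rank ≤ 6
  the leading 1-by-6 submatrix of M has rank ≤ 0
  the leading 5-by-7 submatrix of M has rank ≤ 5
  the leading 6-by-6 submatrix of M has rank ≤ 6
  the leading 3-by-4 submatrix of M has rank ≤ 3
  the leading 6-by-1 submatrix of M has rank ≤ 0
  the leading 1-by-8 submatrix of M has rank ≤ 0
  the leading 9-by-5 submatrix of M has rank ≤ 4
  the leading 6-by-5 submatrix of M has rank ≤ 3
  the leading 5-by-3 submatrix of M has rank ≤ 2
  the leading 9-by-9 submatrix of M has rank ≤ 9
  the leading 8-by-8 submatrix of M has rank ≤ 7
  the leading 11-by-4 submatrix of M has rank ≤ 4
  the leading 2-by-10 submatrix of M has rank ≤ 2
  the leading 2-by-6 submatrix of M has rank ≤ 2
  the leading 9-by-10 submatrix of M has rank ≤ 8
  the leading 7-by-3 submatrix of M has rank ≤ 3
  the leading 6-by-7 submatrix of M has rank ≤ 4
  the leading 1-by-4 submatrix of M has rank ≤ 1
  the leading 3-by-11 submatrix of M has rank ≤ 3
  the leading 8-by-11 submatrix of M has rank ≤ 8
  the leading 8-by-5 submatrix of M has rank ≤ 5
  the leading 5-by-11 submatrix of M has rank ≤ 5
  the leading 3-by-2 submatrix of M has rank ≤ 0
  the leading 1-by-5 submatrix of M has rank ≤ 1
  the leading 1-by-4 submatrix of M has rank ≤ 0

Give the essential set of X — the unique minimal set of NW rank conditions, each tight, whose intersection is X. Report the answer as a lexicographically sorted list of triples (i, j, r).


The tightest implied rank at each (i,j), from the 28 conditions:

  row 1: 0  0  0  0  0  0  0  0  1  1  1
  row 2: 0  0  1  1  1  1  1  1  2  2  2
  row 3: 0  0  1  2  2  2  2  2  3  3  3
  row 4: 0  1  2  3  3  3  3  3  4  4  4
  row 5: 0  1  2  3  3  4  4  4  5  5  5
  row 6: 0  1  2  3  3  4  4  5  6  6  6
  row 7: 1  2  3  4  4  5  5  6  7  7  7
  row 8: 1  2  3  4  4  5  6  7  8  8  8
  row 9: 1  2  3  4  4  5  6  7  8  8  9
  row 10: 1  2  3  4  5  6  7  8  9  9  10
  row 11: 1  2  3  4  5  6  7  8  9  10  11

so w = (9, 3, 4, 2, 6, 8, 1, 7, 11, 5, 10).

Rothe diagram D(w) (21 cells), 7 SE-corners (essential conditions):

[(1, 8, 0), (3, 2, 0), (6, 1, 0), (6, 5, 3), (6, 7, 4), (9, 5, 4), (9, 10, 8)]


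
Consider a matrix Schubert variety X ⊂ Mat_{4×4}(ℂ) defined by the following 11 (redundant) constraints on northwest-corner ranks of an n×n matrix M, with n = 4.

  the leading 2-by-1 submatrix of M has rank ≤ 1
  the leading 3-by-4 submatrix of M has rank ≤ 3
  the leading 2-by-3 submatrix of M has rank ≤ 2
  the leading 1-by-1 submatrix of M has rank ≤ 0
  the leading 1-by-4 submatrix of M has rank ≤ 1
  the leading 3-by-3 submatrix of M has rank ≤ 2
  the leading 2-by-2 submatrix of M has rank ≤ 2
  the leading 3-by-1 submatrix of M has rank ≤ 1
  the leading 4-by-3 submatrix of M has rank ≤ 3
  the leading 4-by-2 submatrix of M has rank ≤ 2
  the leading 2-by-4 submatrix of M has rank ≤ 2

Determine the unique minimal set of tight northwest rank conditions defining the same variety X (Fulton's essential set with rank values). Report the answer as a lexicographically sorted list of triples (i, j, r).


Reconstructing r_w from the 11 given conditions:

  i=1: 0, 1, 1, 1
  i=2: 1, 2, 2, 2
  i=3: 1, 2, 2, 3
  i=4: 1, 2, 3, 4

second differences of R give the permutation w = (2, 1, 4, 3).

Rothe diagram D(w) (2 cells), 2 SE-corners (essential conditions):

[(1, 1, 0), (3, 3, 2)]


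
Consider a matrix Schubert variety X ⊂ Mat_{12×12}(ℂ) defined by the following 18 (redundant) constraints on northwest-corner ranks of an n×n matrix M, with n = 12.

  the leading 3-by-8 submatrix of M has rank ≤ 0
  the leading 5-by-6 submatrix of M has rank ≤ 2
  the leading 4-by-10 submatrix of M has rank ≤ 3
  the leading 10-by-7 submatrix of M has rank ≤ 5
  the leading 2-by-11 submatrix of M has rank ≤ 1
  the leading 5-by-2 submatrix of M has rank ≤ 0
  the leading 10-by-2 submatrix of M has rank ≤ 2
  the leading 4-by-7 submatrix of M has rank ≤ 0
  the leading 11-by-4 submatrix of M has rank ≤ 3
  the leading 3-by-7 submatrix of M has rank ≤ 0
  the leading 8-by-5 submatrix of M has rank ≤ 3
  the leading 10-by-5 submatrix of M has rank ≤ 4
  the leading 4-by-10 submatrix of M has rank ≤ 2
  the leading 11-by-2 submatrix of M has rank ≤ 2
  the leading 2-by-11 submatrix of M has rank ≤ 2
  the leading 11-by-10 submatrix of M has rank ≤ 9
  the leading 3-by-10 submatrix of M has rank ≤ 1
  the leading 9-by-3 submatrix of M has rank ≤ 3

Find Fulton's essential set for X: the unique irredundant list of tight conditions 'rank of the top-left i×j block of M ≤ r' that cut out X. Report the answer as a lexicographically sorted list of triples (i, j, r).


Propagating the 18 rank bounds to every northwest block:

  row 1: 0  0  0  0  0  0  0  0  1  1  1  1
  row 2: 0  0  0  0  0  0  0  0  1  1  1  2
  row 3: 0  0  0  0  0  0  0  0  1  1  2  3
  row 4: 0  0  0  0  0  0  0  1  2  2  3  4
  row 5: 0  0  1  1  1  1  1  2  3  3  4  5
  row 6: 1  1  2  2  2  2  2  3  4  4  5  6
  row 7: 1  2  3  3  3  3  3  4  5  5  6  7
  row 8: 1  2  3  3  3  4  4  5  6  6  7  8
  row 9: 1  2  3  3  4  5  5  6  7  7  8  9
  row 10: 1  2  3  3  4  5  5  6  7  8  9  10
  row 11: 1  2  3  3  4  5  6  7  8  9  10  11
  row 12: 1  2  3  4  5  6  7  8  9  10  11  12

hence w(1..12) = (9, 12, 11, 8, 3, 1, 2, 6, 5, 10, 7, 4).

Fulton essential set (8 of the 42 Rothe cells):

[(2, 11, 1), (3, 8, 0), (3, 10, 1), (4, 7, 0), (5, 2, 0), (8, 5, 3), (10, 7, 5), (11, 4, 3)]


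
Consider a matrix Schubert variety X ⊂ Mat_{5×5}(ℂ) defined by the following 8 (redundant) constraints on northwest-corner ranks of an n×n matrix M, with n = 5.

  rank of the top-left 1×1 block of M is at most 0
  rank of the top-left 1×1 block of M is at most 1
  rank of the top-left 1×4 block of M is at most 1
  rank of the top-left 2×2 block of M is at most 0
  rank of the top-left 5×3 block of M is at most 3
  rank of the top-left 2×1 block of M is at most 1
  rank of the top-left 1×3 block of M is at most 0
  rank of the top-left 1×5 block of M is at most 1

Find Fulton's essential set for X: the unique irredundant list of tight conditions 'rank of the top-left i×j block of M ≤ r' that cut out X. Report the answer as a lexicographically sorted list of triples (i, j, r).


The tightest implied rank at each (i,j), from the 8 conditions:

  0 | 0 | 0 | 1 | 1
  0 | 0 | 1 | 2 | 2
  1 | 1 | 2 | 3 | 3
  1 | 2 | 3 | 4 | 4
  1 | 2 | 3 | 4 | 5

the unique w with this rank table is (4, 3, 1, 2, 5).

D(w) has 5 cells with 2 SE-corners; essential set:

[(1, 3, 0), (2, 2, 0)]


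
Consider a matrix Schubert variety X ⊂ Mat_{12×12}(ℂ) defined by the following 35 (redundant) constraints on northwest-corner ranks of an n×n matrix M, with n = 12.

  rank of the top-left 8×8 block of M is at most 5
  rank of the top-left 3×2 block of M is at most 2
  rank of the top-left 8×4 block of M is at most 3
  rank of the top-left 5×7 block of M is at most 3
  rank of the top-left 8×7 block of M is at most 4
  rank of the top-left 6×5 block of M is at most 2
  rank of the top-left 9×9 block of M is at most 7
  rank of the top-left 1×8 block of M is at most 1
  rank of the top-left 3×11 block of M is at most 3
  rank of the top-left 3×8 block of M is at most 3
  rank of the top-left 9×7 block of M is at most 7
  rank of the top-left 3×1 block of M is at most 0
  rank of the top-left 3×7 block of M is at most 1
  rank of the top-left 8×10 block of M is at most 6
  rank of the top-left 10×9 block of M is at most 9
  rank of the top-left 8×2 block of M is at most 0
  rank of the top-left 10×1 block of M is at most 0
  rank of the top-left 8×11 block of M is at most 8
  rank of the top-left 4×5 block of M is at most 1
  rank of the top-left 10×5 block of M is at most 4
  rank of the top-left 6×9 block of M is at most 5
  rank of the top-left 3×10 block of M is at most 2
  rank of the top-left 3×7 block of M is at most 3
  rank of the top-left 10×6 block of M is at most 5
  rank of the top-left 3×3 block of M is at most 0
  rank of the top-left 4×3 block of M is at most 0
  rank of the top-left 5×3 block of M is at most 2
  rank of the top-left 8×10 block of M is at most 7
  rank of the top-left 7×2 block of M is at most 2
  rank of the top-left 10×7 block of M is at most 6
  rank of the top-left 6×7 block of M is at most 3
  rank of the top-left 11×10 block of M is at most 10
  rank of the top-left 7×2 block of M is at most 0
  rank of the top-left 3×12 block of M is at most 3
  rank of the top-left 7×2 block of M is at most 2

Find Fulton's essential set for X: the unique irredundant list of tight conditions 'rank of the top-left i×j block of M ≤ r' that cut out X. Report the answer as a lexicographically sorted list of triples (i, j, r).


Recovering R(i,j) via the rank-extension bound from the 35 conditions:

  row 1: 0, 0, 0, 1, 1, 1, 1, 1, 1, 1, 1, 1
  row 2: 0, 0, 0, 1, 1, 1, 1, 2, 2, 2, 2, 2
  row 3: 0, 0, 0, 1, 1, 1, 1, 2, 2, 2, 3, 3
  row 4: 0, 0, 0, 1, 1, 2, 2, 3, 3, 3, 4, 4
  row 5: 0, 0, 1, 2, 2, 3, 3, 4, 4, 4, 5, 5
  row 6: 0, 0, 1, 2, 2, 3, 3, 4, 5, 5, 6, 6
  row 7: 0, 0, 1, 2, 3, 4, 4, 5, 6, 6, 7, 7
  row 8: 0, 0, 1, 2, 3, 4, 4, 5, 6, 6, 7, 8
  row 9: 0, 1, 2, 3, 4, 5, 5, 6, 7, 7, 8, 9
  row 10: 0, 1, 2, 3, 4, 5, 6, 7, 8, 8, 9, 10
  row 11: 1, 2, 3, 4, 5, 6, 7, 8, 9, 9, 10, 11
  row 12: 1, 2, 3, 4, 5, 6, 7, 8, 9, 10, 11, 12

the unique w with this rank table is (4, 8, 11, 6, 3, 9, 5, 12, 2, 7, 1, 10).

Rothe diagram D(w) (35 cells), 10 SE-corners (essential conditions):

[(3, 7, 1), (3, 10, 2), (4, 3, 0), (4, 5, 1), (6, 5, 2), (6, 7, 3), (8, 2, 0), (8, 7, 4), (8, 10, 6), (10, 1, 0)]


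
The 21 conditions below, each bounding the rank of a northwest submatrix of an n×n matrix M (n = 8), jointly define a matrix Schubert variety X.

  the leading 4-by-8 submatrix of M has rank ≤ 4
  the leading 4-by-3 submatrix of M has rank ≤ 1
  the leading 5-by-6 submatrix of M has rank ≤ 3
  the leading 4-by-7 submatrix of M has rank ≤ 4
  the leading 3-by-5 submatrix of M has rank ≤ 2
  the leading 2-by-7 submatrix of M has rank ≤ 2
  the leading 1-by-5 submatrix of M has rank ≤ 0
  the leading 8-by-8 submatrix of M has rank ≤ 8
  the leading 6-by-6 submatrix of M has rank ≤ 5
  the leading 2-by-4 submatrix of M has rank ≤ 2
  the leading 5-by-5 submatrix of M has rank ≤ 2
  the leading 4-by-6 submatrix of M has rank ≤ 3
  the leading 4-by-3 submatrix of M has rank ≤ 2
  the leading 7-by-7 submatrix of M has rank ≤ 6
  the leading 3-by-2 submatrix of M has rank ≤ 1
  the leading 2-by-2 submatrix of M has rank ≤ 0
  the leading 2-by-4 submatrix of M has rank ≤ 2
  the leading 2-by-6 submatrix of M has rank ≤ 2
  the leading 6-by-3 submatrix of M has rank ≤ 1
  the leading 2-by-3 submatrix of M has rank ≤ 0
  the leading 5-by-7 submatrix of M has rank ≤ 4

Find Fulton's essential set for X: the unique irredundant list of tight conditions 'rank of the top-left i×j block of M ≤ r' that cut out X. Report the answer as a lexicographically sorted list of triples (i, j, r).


Rank table r_w(8×8) implied by the 21 constraints:

  0 0 0 0 0 1 1 1
  0 0 0 1 1 2 2 2
  1 1 1 2 2 3 3 3
  1 1 1 2 2 3 4 4
  1 1 1 2 2 3 4 5
  1 1 1 2 3 4 5 6
  1 2 2 3 4 5 6 7
  1 2 3 4 5 6 7 8

second differences of R give the permutation w = (6, 4, 1, 7, 8, 5, 2, 3).

Fulton essential set (4 of the 16 Rothe cells):

[(1, 5, 0), (2, 3, 0), (5, 5, 2), (6, 3, 1)]


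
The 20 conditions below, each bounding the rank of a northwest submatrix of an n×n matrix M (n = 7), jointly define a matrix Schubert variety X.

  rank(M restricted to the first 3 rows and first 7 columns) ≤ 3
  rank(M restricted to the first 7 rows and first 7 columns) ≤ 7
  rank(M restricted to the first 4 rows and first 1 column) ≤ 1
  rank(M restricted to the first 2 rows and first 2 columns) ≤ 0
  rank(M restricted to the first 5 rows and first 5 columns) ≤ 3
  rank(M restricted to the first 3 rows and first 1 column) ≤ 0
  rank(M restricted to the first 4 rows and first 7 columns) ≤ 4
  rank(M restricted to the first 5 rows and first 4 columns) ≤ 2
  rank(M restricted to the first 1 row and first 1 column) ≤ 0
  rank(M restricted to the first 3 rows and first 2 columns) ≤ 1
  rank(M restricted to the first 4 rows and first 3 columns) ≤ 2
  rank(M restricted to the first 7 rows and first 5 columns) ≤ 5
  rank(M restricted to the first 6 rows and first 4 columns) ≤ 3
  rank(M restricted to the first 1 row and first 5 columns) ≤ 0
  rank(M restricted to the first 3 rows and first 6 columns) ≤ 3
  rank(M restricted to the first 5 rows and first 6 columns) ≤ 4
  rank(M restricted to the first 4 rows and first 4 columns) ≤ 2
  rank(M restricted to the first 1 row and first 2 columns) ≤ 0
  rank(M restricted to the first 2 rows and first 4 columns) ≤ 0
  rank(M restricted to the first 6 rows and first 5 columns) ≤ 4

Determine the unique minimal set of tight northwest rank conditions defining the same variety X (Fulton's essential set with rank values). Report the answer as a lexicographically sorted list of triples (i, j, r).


Rank table r_w(7×7) implied by the 20 constraints:

  i=1: 0, 0, 0, 0, 0, 1, 1
  i=2: 0, 0, 0, 0, 1, 2, 2
  i=3: 0, 1, 1, 1, 2, 3, 3
  i=4: 1, 2, 2, 2, 3, 4, 4
  i=5: 1, 2, 2, 2, 3, 4, 5
  i=6: 1, 2, 3, 3, 4, 5, 6
  i=7: 1, 2, 3, 4, 5, 6, 7

reading off 1-entries of Δ²R: w = (6, 5, 2, 1, 7, 3, 4).

ℓ(w)=12; the 4 essential cells (i,j,r):

[(1, 5, 0), (2, 4, 0), (3, 1, 0), (5, 4, 2)]


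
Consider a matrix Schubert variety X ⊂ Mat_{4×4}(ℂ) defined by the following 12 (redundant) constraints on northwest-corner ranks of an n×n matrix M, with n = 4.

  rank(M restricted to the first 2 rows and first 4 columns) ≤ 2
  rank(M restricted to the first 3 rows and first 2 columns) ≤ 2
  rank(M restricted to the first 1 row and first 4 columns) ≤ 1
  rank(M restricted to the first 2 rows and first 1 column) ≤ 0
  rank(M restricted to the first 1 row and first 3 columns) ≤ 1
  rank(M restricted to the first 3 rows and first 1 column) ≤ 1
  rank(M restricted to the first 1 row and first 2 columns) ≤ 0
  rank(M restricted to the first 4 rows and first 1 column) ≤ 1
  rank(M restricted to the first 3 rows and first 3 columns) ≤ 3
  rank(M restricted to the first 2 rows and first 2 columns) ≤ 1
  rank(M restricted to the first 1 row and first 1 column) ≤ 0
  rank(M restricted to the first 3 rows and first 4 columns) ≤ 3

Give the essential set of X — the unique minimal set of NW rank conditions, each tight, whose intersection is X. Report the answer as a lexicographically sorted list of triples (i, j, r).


Reconstructing r_w from the 12 given conditions:

  R[1]: 0 0 1 1
  R[2]: 0 1 2 2
  R[3]: 1 2 3 3
  R[4]: 1 2 3 4

giving w = (3, 2, 1, 4) via Δ²R.

Rothe diagram D(w) (3 cells), 2 SE-corners (essential conditions):

[(1, 2, 0), (2, 1, 0)]


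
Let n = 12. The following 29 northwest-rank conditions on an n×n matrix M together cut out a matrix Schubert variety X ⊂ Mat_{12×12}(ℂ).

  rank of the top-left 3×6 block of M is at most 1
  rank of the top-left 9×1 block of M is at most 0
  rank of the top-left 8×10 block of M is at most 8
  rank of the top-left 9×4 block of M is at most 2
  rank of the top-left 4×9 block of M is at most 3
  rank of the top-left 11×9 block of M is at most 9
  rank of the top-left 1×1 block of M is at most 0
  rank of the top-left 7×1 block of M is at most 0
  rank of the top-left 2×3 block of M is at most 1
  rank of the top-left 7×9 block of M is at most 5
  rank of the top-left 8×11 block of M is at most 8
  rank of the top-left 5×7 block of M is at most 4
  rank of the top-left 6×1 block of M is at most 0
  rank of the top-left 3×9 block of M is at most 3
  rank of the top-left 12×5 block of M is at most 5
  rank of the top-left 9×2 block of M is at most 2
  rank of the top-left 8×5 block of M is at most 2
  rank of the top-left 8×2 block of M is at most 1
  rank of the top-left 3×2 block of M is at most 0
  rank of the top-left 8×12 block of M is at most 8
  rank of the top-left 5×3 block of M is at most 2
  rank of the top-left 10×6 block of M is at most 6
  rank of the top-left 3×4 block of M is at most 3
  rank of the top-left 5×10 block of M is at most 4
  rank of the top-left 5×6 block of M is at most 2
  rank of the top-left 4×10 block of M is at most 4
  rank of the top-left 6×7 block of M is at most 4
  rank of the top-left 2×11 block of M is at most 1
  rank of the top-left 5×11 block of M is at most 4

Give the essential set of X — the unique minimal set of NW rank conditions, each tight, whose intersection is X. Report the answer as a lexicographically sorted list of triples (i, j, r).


The tightest implied rank at each (i,j), from the 29 conditions:

  R[1]: 0  0  1  1  1  1  1  1  1  1  1  1
  R[2]: 0  0  1  1  1  1  1  1  1  1  1  2
  R[3]: 0  0  1  1  1  1  2  2  2  2  2  3
  R[4]: 0  1  2  2  2  2  3  3  3  3  3  4
  R[5]: 0  1  2  2  2  2  3  4  4  4  4  5
  R[6]: 0  1  2  2  2  3  4  5  5  5  5  6
  R[7]: 0  1  2  2  2  3  4  5  5  6  6  7
  R[8]: 0  1  2  2  2  3  4  5  6  7  7  8
  R[9]: 0  1  2  2  3  4  5  6  7  8  8  9
  R[10]: 1  2  3  3  4  5  6  7  8  9  9  10
  R[11]: 1  2  3  4  5  6  7  8  9  10  10  11
  R[12]: 1  2  3  4  5  6  7  8  9  10  11  12

so w = (3, 12, 7, 2, 8, 6, 10, 9, 5, 1, 4, 11).

ℓ(w)=34; the 8 essential cells (i,j,r):

[(2, 11, 1), (3, 2, 0), (3, 6, 1), (5, 6, 2), (7, 9, 5), (8, 5, 2), (9, 1, 0), (9, 4, 2)]


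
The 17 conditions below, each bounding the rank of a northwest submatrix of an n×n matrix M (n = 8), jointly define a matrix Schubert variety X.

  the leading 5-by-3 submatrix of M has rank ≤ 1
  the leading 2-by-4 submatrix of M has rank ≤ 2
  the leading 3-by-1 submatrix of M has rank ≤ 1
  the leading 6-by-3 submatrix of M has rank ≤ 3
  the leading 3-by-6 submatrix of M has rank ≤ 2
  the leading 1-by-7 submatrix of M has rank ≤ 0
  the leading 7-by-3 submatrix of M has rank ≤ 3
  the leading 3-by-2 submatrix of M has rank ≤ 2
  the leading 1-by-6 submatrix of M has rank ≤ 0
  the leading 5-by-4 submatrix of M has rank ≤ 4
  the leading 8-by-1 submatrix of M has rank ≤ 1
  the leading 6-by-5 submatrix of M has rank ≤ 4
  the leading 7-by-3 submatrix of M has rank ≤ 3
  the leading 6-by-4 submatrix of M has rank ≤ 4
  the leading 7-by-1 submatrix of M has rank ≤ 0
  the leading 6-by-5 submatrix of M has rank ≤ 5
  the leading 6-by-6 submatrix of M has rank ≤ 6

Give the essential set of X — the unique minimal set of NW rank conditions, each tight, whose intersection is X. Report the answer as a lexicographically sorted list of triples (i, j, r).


Recovering R(i,j) via the rank-extension bound from the 17 conditions:

  i=1: 0, 0, 0, 0, 0, 0, 0, 1
  i=2: 0, 1, 1, 1, 1, 1, 1, 2
  i=3: 0, 1, 1, 2, 2, 2, 2, 3
  i=4: 0, 1, 1, 2, 3, 3, 3, 4
  i=5: 0, 1, 1, 2, 3, 4, 4, 5
  i=6: 0, 1, 2, 3, 4, 5, 5, 6
  i=7: 0, 1, 2, 3, 4, 5, 6, 7
  i=8: 1, 2, 3, 4, 5, 6, 7, 8

hence w(1..8) = (8, 2, 4, 5, 6, 3, 7, 1).

Fulton essential set (3 of the 16 Rothe cells):

[(1, 7, 0), (5, 3, 1), (7, 1, 0)]


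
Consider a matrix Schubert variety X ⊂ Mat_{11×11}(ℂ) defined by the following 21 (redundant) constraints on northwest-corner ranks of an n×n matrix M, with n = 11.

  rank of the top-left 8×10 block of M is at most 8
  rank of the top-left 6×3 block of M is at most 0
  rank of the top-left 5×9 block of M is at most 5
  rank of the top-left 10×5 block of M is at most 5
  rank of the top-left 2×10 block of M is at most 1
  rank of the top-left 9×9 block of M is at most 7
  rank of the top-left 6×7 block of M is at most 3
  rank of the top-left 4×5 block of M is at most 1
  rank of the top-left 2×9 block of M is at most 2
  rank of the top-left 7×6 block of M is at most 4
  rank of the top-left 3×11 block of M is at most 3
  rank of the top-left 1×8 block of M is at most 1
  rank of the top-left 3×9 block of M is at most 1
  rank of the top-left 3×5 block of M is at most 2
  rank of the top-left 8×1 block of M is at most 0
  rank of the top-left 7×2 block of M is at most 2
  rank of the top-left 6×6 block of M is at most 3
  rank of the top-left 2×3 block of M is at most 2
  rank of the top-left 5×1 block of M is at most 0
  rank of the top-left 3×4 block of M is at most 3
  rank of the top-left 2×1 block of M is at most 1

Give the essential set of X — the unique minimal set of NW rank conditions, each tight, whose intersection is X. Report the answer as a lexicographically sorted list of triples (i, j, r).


Recovering R(i,j) via the rank-extension bound from the 21 conditions:

  0  0  0  1  1  1  1  1  1  1  1
  0  0  0  1  1  1  1  1  1  1  2
  0  0  0  1  1  1  1  1  1  2  3
  0  0  0  1  1  2  2  2  2  3  4
  0  0  0  1  2  3  3  3  3  4  5
  0  0  0  1  2  3  3  4  4  5  6
  0  1  1  2  3  4  4  5  5  6  7
  0  1  2  3  4  5  5  6  6  7  8
  1  2  3  4  5  6  6  7  7  8  9
  1  2  3  4  5  6  7  8  8  9  10
  1  2  3  4  5  6  7  8  9  10  11

the unique w with this rank table is (4, 11, 10, 6, 5, 8, 2, 3, 1, 7, 9).

Rothe diagram D(w) (33 cells), 6 SE-corners (essential conditions):

[(2, 10, 1), (3, 9, 1), (4, 5, 1), (6, 3, 0), (6, 7, 3), (8, 1, 0)]


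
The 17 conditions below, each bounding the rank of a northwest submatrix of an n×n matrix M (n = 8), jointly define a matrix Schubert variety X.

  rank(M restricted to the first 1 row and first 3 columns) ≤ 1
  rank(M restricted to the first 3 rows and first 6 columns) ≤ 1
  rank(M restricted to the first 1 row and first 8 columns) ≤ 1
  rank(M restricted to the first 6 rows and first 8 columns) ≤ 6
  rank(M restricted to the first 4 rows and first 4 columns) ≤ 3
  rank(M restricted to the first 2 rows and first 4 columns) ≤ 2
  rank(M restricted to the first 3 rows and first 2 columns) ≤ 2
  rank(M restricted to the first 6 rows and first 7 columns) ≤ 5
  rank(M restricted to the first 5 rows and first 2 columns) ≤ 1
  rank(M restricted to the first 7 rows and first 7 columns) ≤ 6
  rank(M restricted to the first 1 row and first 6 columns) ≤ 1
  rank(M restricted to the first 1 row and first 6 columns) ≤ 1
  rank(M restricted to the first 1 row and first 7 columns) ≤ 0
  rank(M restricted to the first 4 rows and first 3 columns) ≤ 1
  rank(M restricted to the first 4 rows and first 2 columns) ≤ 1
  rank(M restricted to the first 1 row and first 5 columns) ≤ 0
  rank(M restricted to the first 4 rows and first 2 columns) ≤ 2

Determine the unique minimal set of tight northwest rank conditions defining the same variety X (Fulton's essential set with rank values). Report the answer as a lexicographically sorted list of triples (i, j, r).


Computing R[i][j] = min implied NW-rank bound (n=8, 17 conditions):

  0 | 0 | 0 | 0 | 0 | 0 | 0 | 1
  1 | 1 | 1 | 1 | 1 | 1 | 1 | 2
  1 | 1 | 1 | 1 | 1 | 1 | 2 | 3
  1 | 1 | 1 | 2 | 2 | 2 | 3 | 4
  1 | 1 | 2 | 3 | 3 | 3 | 4 | 5
  1 | 2 | 3 | 4 | 4 | 4 | 5 | 6
  1 | 2 | 3 | 4 | 5 | 5 | 6 | 7
  1 | 2 | 3 | 4 | 5 | 6 | 7 | 8

giving w = (8, 1, 7, 4, 3, 2, 5, 6) via Δ²R.

Fulton essential set (4 of the 15 Rothe cells):

[(1, 7, 0), (3, 6, 1), (4, 3, 1), (5, 2, 1)]


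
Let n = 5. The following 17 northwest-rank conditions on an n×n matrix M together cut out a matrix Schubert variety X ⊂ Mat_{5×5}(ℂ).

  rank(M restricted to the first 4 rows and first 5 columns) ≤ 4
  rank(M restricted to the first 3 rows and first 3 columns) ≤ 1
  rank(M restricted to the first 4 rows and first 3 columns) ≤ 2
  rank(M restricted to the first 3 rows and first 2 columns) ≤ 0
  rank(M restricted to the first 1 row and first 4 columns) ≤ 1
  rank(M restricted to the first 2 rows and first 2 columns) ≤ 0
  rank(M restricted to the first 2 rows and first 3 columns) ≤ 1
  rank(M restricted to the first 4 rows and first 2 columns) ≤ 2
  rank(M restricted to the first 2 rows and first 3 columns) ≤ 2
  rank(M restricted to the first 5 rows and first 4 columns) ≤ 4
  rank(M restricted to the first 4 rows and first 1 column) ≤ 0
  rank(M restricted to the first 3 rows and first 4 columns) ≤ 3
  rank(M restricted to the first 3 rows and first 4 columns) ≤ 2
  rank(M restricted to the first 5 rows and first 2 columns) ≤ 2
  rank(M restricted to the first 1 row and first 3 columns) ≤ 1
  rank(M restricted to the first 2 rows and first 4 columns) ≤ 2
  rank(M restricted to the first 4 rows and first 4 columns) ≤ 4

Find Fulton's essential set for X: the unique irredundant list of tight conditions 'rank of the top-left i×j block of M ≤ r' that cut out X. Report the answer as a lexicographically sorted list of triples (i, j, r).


Propagating the 17 rank bounds to every northwest block:

  row 1: 0, 0, 1, 1, 1
  row 2: 0, 0, 1, 2, 2
  row 3: 0, 0, 1, 2, 3
  row 4: 0, 1, 2, 3, 4
  row 5: 1, 2, 3, 4, 5

reading off 1-entries of Δ²R: w = (3, 4, 5, 2, 1).

Fulton essential set (2 of the 7 Rothe cells):

[(3, 2, 0), (4, 1, 0)]


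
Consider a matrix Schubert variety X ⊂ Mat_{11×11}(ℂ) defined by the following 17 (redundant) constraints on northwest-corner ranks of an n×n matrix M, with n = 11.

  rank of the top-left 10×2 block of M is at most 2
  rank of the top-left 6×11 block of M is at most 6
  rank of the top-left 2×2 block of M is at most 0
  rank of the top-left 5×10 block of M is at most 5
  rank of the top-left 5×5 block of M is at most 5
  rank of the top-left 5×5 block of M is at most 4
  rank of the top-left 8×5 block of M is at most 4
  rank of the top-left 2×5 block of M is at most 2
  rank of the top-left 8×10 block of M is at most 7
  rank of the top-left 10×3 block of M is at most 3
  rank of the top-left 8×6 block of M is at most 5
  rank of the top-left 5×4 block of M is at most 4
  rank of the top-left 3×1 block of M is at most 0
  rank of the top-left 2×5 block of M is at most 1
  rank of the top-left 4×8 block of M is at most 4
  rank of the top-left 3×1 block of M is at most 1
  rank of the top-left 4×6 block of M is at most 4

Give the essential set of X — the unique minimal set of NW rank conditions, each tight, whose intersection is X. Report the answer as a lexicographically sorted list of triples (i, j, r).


Recovering R(i,j) via the rank-extension bound from the 17 conditions:

  i=1: 0  0  1  1  1  1  1  1  1  1  1
  i=2: 0  0  1  1  1  2  2  2  2  2  2
  i=3: 0  1  2  2  2  3  3  3  3  3  3
  i=4: 1  2  3  3  3  4  4  4  4  4  4
  i=5: 1  2  3  4  4  5  5  5  5  5  5
  i=6: 1  2  3  4  4  5  6  6  6  6  6
  i=7: 1  2  3  4  4  5  6  7  7  7  7
  i=8: 1  2  3  4  4  5  6  7  7  7  8
  i=9: 1  2  3  4  5  6  7  8  8  8  9
  i=10: 1  2  3  4  5  6  7  8  9  9  10
  i=11: 1  2  3  4  5  6  7  8  9  10  11

hence w(1..11) = (3, 6, 2, 1, 4, 7, 8, 11, 5, 9, 10).

ℓ(w)=12; the 5 essential cells (i,j,r):

[(2, 2, 0), (2, 5, 1), (3, 1, 0), (8, 5, 4), (8, 10, 7)]


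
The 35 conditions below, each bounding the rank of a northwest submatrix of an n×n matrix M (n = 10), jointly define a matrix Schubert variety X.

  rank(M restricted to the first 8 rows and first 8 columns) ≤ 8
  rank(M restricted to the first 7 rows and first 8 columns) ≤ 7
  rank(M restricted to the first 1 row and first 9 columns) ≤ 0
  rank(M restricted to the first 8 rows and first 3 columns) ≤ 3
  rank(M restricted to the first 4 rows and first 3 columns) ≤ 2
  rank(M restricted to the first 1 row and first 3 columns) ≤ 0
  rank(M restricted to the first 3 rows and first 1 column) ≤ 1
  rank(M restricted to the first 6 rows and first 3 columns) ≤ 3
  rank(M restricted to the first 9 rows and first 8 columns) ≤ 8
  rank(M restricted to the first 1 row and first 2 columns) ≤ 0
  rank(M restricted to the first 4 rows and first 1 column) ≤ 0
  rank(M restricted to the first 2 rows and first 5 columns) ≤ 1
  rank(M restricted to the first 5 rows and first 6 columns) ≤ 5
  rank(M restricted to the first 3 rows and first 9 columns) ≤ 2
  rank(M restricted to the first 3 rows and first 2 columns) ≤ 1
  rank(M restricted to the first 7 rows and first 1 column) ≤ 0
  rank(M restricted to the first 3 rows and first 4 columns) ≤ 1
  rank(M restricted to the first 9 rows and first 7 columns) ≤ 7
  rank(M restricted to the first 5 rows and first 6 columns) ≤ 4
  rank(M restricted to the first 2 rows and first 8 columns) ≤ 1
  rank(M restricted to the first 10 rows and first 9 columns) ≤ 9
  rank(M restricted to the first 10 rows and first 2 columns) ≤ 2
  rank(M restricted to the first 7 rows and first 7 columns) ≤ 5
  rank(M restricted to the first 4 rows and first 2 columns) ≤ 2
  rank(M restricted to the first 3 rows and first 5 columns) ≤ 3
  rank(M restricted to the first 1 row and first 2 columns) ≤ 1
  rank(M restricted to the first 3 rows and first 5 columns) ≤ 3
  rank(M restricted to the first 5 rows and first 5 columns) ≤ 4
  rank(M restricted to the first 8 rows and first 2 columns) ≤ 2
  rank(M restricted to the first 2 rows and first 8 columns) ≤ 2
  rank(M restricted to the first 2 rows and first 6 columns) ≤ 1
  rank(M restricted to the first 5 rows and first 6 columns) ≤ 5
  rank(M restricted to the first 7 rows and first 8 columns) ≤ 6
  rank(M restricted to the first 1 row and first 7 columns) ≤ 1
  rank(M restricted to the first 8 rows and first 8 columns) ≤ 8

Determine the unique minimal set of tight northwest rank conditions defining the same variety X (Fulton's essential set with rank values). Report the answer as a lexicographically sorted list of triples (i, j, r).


The tightest implied rank at each (i,j), from the 35 conditions:

  row 1: 0 | 0 | 0 | 0 | 0 | 0 | 0 | 0 | 0 | 1
  row 2: 0 | 1 | 1 | 1 | 1 | 1 | 1 | 1 | 1 | 2
  row 3: 0 | 1 | 1 | 1 | 2 | 2 | 2 | 2 | 2 | 3
  row 4: 0 | 1 | 2 | 2 | 3 | 3 | 3 | 3 | 3 | 4
  row 5: 0 | 1 | 2 | 3 | 4 | 4 | 4 | 4 | 4 | 5
  row 6: 0 | 1 | 2 | 3 | 4 | 5 | 5 | 5 | 5 | 6
  row 7: 0 | 1 | 2 | 3 | 4 | 5 | 5 | 6 | 6 | 7
  row 8: 1 | 2 | 3 | 4 | 5 | 6 | 6 | 7 | 7 | 8
  row 9: 1 | 2 | 3 | 4 | 5 | 6 | 7 | 8 | 8 | 9
  row 10: 1 | 2 | 3 | 4 | 5 | 6 | 7 | 8 | 9 | 10

reading off 1-entries of Δ²R: w = (10, 2, 5, 3, 4, 6, 8, 1, 7, 9).

4 SE-corners of the 18-cell Rothe diagram give Ess(w):

[(1, 9, 0), (3, 4, 1), (7, 1, 0), (7, 7, 5)]


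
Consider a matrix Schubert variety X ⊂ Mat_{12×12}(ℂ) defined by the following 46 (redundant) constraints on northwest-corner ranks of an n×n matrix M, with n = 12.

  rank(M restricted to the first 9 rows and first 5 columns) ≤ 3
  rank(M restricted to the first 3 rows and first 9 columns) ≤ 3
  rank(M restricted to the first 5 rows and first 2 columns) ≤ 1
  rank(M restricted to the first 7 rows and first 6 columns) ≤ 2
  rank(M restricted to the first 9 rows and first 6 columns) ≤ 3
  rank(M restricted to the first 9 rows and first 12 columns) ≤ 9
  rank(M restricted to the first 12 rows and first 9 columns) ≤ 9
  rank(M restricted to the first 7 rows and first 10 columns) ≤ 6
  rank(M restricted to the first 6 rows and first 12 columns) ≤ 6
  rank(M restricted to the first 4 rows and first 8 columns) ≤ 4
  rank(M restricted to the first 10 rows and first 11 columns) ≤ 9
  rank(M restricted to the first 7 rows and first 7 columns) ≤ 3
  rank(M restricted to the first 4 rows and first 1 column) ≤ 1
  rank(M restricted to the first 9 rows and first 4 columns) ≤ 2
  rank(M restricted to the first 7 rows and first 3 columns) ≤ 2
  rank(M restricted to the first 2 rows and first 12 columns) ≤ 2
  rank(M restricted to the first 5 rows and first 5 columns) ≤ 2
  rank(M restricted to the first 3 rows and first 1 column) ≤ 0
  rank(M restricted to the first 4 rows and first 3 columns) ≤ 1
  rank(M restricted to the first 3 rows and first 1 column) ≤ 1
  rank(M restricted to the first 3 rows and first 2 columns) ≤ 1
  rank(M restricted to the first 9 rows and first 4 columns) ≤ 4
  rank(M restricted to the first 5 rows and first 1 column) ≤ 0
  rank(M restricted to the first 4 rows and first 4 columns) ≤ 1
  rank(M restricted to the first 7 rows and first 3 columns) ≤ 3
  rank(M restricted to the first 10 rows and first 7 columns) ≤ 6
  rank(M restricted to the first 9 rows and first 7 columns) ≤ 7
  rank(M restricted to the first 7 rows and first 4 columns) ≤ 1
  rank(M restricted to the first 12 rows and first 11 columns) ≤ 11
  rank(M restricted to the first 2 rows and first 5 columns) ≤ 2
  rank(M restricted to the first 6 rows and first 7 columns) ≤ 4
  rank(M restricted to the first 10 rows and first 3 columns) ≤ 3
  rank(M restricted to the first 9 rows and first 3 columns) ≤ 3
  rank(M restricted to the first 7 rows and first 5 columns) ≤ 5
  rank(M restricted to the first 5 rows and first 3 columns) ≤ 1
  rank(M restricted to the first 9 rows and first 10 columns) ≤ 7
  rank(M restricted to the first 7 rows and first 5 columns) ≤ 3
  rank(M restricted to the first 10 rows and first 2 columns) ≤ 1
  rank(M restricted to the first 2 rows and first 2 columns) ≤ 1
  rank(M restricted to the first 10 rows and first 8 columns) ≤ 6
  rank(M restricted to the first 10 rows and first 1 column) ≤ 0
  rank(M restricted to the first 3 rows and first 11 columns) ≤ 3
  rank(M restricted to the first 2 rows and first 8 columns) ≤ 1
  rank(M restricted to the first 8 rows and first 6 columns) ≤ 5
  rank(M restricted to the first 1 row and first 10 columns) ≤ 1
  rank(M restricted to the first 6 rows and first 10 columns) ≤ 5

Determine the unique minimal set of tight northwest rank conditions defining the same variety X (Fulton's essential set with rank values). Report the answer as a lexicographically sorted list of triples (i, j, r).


Recovering R(i,j) via the rank-extension bound from the 46 conditions:

  0, 1, 1, 1, 1, 1, 1, 1, 1, 1, 1, 1
  0, 1, 1, 1, 1, 1, 1, 1, 2, 2, 2, 2
  0, 1, 1, 1, 2, 2, 2, 2, 3, 3, 3, 3
  0, 1, 1, 1, 2, 2, 3, 3, 4, 4, 4, 4
  0, 1, 1, 1, 2, 2, 3, 4, 5, 5, 5, 5
  0, 1, 1, 1, 2, 2, 3, 4, 5, 5, 6, 6
  0, 1, 1, 1, 2, 2, 3, 4, 5, 6, 7, 7
  0, 1, 2, 2, 3, 3, 4, 5, 6, 7, 8, 8
  0, 1, 2, 2, 3, 3, 4, 5, 6, 7, 8, 9
  0, 1, 2, 3, 4, 4, 5, 6, 7, 8, 9, 10
  1, 2, 3, 4, 5, 5, 6, 7, 8, 9, 10, 11
  1, 2, 3, 4, 5, 6, 7, 8, 9, 10, 11, 12

second differences of R give the permutation w = (2, 9, 5, 7, 8, 11, 10, 3, 12, 4, 1, 6).

ℓ(w)=33; the 7 essential cells (i,j,r):

[(2, 8, 1), (6, 10, 5), (7, 4, 1), (7, 6, 2), (9, 4, 2), (9, 6, 3), (10, 1, 0)]
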